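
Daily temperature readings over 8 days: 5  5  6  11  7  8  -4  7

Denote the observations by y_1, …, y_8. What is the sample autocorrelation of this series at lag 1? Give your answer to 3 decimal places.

Mean ȳ = (5 + 5 + 6 + 11 + 7 + 8 − 4 + 7)/8 = 5.6250
Numerator Σ_{t=1}^{7}(y_t−ȳ)(y_{t+1}−ȳ) = -23.2656
Denominator Σ(y_t−ȳ)² = 131.8750
r_1 = -23.2656 / 131.8750 = -0.176

-0.176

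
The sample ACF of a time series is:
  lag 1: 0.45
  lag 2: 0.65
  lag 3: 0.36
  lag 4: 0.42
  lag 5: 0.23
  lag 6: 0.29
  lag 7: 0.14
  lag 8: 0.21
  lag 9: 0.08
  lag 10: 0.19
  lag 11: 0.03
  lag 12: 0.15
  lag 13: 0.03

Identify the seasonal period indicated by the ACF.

The largest autocorrelation is r_2 = 0.65; the remaining lags stay at or below 0.45.
The dominant spike at lag 2 indicates a seasonal period of 2.

2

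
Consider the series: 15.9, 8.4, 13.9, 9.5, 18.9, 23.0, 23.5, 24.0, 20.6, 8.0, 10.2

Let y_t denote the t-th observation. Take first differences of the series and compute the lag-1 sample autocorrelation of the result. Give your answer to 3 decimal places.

-0.138

First differences Δy: -7.5, 5.5, -4.4, 9.4, 4.1, 0.5, 0.5, -3.4, -12.6, 2.2
Mean of differences = -0.5700
Numerator Σ(Δy_t−Δȳ)(Δy_{t+1}−Δȳ) = -53.1029
Denominator Σ(Δy_t−Δȳ)² = 383.4410
r_1(Δy) = -53.1029 / 383.4410 = -0.138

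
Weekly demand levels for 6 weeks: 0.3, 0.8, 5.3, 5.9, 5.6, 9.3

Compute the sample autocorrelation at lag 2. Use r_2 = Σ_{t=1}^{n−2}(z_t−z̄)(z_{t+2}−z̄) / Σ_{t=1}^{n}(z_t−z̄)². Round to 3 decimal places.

-0.017

Mean z̄ = (0.3 + 0.8 + 5.3 + 5.9 + 5.6 + 9.3)/6 = 4.5333
Deviations from mean: -4.2333, -3.7333, 0.7667, 1.3667, 1.0667, 4.7667
Numerator Σ_{t=1}^{4}(z_t−z̄)(z_{t+2}−z̄) = -1.0156
Denominator Σ(z_t−z̄)² = 58.1733
r_2 = -1.0156 / 58.1733 = -0.017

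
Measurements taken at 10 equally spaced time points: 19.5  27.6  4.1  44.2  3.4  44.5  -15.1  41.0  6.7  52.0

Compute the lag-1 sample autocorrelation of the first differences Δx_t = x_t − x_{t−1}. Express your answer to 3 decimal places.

First differences Δx: 8.1, -23.5, 40.1, -40.8, 41.1, -59.6, 56.1, -34.3, 45.3
Mean of differences = 3.6111
Numerator Σ(Δx_t−Δx̄)(Δx_{t+1}−Δx̄) = -13654.3679
Denominator Σ(Δx_t−Δx̄)² = 15390.3089
r_1(Δx) = -13654.3679 / 15390.3089 = -0.887

-0.887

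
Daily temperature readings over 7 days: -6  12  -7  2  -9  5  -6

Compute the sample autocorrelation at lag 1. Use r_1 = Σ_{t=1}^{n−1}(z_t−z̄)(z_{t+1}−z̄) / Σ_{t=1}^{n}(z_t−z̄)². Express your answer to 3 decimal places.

Mean z̄ = (-6 + 12 − 7 + 2 − 9 + 5 − 6)/7 = -1.2857
Deviations from mean: -4.7143, 13.2857, -5.7143, 3.2857, -7.7143, 6.2857, -4.7143
Numerator Σ_{t=1}^{6}(z_t−z̄)(z_{t+1}−z̄) = -260.7959
Denominator Σ(z_t−z̄)² = 363.4286
r_1 = -260.7959 / 363.4286 = -0.718

-0.718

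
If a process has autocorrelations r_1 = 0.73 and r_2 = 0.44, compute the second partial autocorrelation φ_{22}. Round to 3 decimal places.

φ_{22} = (r_2 − r_1²) / (1 − r_1²)
r_1² = (0.73)² = 0.5329
Numerator = 0.44 − 0.5329 = -0.0929; denominator = 1 − 0.5329 = 0.4671
φ_{22} = -0.0929 / 0.4671 = -0.199

-0.199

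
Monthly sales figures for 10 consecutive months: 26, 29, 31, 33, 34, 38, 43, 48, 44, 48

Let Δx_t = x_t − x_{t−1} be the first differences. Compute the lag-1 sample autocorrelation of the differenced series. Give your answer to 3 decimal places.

First differences Δx: 3, 2, 2, 1, 4, 5, 5, -4, 4
Mean of differences = 2.4444
Numerator Σ(Δx_t−Δx̄)(Δx_{t+1}−Δx̄) = -17.6420
Denominator Σ(Δx_t−Δx̄)² = 62.2222
r_1(Δx) = -17.6420 / 62.2222 = -0.284

-0.284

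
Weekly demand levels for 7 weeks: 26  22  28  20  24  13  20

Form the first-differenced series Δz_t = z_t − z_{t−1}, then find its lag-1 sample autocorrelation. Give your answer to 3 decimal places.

First differences Δz: -4, 6, -8, 4, -11, 7
Mean of differences = -1.0000
Numerator Σ(Δz_t−Δz̄)(Δz_{t+1}−Δz̄) = -235.0000
Denominator Σ(Δz_t−Δz̄)² = 296.0000
r_1(Δz) = -235.0000 / 296.0000 = -0.794

-0.794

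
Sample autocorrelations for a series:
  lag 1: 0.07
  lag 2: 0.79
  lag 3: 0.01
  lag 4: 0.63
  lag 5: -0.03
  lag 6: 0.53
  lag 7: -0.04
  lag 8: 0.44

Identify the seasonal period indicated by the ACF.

2

The largest autocorrelation is r_2 = 0.79, with weaker echoes at lags 4 (0.63), 6 (0.53) and 8 (0.44); the remaining lags stay at or below 0.07.
The dominant spike at lag 2 indicates a seasonal period of 2.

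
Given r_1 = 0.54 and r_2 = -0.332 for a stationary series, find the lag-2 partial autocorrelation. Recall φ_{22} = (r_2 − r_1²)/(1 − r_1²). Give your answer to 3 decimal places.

φ_{22} = (r_2 − r_1²) / (1 − r_1²)
r_1² = (0.54)² = 0.2916
Numerator = -0.332 − 0.2916 = -0.6236; denominator = 1 − 0.2916 = 0.7084
φ_{22} = -0.6236 / 0.7084 = -0.880

-0.880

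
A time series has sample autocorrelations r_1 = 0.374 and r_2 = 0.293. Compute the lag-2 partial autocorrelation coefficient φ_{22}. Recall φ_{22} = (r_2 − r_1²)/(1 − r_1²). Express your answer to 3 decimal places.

0.178

φ_{22} = (r_2 − r_1²) / (1 − r_1²)
r_1² = (0.374)² = 0.139876
Numerator = 0.293 − 0.1399 = 0.1531; denominator = 1 − 0.1399 = 0.8601
φ_{22} = 0.1531 / 0.8601 = 0.178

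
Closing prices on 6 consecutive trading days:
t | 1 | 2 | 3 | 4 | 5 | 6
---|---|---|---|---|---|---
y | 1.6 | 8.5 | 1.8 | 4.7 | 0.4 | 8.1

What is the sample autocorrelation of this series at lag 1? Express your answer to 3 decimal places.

Mean ȳ = (1.6 + 8.5 + 1.8 + 4.7 + 0.4 + 8.1)/6 = 4.1833
Deviations from mean: -2.5833, 4.3167, -2.3833, 0.5167, -3.7833, 3.9167
Numerator Σ_{t=1}^{5}(y_t−ȳ)(y_{t+1}−ȳ) = -39.4436
Denominator Σ(y_t−ȳ)² = 60.9083
r_1 = -39.4436 / 60.9083 = -0.648

-0.648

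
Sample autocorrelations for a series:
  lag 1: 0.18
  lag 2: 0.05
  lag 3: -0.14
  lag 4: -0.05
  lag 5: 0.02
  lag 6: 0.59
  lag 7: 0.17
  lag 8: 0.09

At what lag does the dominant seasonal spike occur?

The largest autocorrelation is r_6 = 0.59; the remaining lags stay at or below 0.18.
The dominant spike at lag 6 indicates a seasonal period of 6.

6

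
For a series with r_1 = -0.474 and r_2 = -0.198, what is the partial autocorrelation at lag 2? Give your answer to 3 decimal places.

φ_{22} = (r_2 − r_1²) / (1 − r_1²)
r_1² = (-0.474)² = 0.224676
Numerator = -0.198 − 0.2247 = -0.4227; denominator = 1 − 0.2247 = 0.7753
φ_{22} = -0.4227 / 0.7753 = -0.545

-0.545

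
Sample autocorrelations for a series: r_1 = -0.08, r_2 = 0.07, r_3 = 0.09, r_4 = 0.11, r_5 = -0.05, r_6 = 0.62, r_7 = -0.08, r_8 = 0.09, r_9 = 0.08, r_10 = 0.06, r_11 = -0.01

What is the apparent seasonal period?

6

The largest autocorrelation is r_6 = 0.62; the remaining lags stay at or below 0.11.
The dominant spike at lag 6 indicates a seasonal period of 6.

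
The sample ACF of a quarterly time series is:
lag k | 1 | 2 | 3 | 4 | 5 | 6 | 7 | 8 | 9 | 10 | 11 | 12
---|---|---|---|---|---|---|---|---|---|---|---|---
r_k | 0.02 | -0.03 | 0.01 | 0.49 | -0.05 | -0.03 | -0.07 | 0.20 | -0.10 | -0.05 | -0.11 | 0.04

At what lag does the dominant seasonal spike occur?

The largest autocorrelation is r_4 = 0.49, with a weaker echo at lag 8 (0.20); the remaining lags stay at or below 0.04.
The dominant spike at lag 4 indicates a seasonal period of 4.

4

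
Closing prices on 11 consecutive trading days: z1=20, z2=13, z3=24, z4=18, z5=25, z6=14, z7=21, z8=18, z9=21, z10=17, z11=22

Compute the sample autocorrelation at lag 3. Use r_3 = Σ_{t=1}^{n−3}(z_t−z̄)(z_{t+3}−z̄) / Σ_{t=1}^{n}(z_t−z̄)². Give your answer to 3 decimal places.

-0.607

Mean z̄ = (20 + 13 + 24 + 18 + 25 + 14 + 21 + 18 + 21 + 17 + 22)/11 = 19.3636
Numerator Σ_{t=1}^{8}(z_t−z̄)(z_{t+3}−z̄) = -87.7603
Denominator Σ(z_t−z̄)² = 144.5455
r_3 = -87.7603 / 144.5455 = -0.607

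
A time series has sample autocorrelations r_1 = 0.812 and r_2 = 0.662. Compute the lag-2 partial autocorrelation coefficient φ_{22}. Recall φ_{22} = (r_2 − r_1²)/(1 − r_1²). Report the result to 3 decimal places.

0.008

φ_{22} = (r_2 − r_1²) / (1 − r_1²)
r_1² = (0.812)² = 0.659344
Numerator = 0.662 − 0.6593 = 0.0027; denominator = 1 − 0.6593 = 0.3407
φ_{22} = 0.0027 / 0.3407 = 0.008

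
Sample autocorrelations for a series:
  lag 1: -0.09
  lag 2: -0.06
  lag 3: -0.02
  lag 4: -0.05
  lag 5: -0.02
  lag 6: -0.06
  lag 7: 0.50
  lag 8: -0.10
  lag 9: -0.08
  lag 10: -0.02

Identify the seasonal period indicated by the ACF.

The largest autocorrelation is r_7 = 0.50; the remaining lags stay at or below -0.02.
The dominant spike at lag 7 indicates a seasonal period of 7.

7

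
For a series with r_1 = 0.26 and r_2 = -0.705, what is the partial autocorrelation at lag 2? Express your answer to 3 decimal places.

-0.829

φ_{22} = (r_2 − r_1²) / (1 − r_1²)
r_1² = (0.26)² = 0.0676
Numerator = -0.705 − 0.0676 = -0.7726; denominator = 1 − 0.0676 = 0.9324
φ_{22} = -0.7726 / 0.9324 = -0.829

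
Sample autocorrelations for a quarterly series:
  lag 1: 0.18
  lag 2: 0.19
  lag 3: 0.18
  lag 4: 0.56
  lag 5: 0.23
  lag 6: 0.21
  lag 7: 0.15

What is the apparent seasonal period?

4

The largest autocorrelation is r_4 = 0.56; the remaining lags stay at or below 0.23.
The dominant spike at lag 4 indicates a seasonal period of 4.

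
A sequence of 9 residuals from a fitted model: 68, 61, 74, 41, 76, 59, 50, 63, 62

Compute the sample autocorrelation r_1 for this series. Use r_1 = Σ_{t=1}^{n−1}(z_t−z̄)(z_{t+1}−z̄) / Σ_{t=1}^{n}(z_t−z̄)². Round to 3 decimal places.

-0.605

Mean z̄ = (68 + 61 + 74 + 41 + 76 + 59 + 50 + 63 + 62)/9 = 61.5556
Numerator Σ_{t=1}^{8}(z_t−z̄)(z_{t+1}−z̄) = -586.6420
Denominator Σ(z_t−z̄)² = 970.2222
r_1 = -586.6420 / 970.2222 = -0.605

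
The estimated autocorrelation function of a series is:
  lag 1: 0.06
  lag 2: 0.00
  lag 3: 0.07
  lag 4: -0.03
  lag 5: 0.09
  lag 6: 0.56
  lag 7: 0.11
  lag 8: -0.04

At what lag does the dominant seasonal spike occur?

6

The largest autocorrelation is r_6 = 0.56; the remaining lags stay at or below 0.11.
The dominant spike at lag 6 indicates a seasonal period of 6.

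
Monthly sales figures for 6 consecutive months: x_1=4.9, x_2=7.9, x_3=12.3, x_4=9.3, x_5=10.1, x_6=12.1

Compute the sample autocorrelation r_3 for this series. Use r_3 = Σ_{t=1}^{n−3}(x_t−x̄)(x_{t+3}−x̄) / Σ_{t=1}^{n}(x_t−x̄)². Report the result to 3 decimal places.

0.187

Mean x̄ = (4.9 + 7.9 + 12.3 + 9.3 + 10.1 + 12.1)/6 = 9.4333
Deviations from mean: -4.5333, -1.5333, 2.8667, -0.1333, 0.6667, 2.6667
Σ(x_t−x̄)(x_{t+3}−x̄) = (0.6044) + (-1.0222) + (7.6444) = 7.2267
Denominator Σ(x_t−x̄)² = 38.6933
r_3 = 7.2267 / 38.6933 = 0.187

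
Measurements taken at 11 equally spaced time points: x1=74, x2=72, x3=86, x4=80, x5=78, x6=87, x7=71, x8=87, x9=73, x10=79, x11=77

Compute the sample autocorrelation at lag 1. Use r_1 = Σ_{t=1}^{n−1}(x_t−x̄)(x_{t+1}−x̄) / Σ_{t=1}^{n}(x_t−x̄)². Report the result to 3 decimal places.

-0.539

Mean x̄ = (74 + 72 + 86 + 80 + 78 + 87 + 71 + 87 + 73 + 79 + 77)/11 = 78.5455
Numerator Σ_{t=1}^{10}(x_t−x̄)(x_{t+1}−x̄) = -191.2975
Denominator Σ(x_t−x̄)² = 354.7273
r_1 = -191.2975 / 354.7273 = -0.539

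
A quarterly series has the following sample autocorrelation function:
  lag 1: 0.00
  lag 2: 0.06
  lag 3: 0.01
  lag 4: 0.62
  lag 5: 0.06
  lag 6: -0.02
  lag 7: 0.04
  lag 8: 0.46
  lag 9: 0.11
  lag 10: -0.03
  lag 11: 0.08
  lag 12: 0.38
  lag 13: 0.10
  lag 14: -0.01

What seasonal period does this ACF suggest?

4

The largest autocorrelation is r_4 = 0.62, with weaker echoes at lags 8 (0.46) and 12 (0.38); the remaining lags stay at or below 0.11.
The dominant spike at lag 4 indicates a seasonal period of 4.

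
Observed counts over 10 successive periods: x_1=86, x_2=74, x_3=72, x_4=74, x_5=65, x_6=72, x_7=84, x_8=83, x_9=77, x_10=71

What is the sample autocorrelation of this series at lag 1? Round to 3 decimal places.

Mean x̄ = (86 + 74 + 72 + 74 + 65 + 72 + 84 + 83 + 77 + 71)/10 = 75.8000
Numerator Σ_{t=1}^{9}(x_t−x̄)(x_{t+1}−x̄) = 86.5600
Denominator Σ(x_t−x̄)² = 399.6000
r_1 = 86.5600 / 399.6000 = 0.217

0.217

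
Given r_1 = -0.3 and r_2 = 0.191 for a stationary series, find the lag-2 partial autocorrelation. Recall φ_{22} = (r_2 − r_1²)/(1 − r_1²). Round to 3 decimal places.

φ_{22} = (r_2 − r_1²) / (1 − r_1²)
r_1² = (-0.3)² = 0.09
Numerator = 0.191 − 0.0900 = 0.1010; denominator = 1 − 0.0900 = 0.9100
φ_{22} = 0.1010 / 0.9100 = 0.111

0.111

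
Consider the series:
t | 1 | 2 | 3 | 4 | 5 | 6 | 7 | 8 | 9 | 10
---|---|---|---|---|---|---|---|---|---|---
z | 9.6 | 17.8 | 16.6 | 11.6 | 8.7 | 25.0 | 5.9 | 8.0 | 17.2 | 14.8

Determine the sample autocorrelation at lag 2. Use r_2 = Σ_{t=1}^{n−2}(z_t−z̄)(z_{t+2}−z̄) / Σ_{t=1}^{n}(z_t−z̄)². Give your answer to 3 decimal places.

Mean z̄ = (9.6 + 17.8 + 16.6 + 11.6 + 8.7 + 25.0 + 5.9 + 8.0 + 17.2 + 14.8)/10 = 13.5200
Numerator Σ_{t=1}^{8}(z_t−z̄)(z_{t+2}−z̄) = -118.9268
Denominator Σ(z_t−z̄)² = 305.5960
r_2 = -118.9268 / 305.5960 = -0.389

-0.389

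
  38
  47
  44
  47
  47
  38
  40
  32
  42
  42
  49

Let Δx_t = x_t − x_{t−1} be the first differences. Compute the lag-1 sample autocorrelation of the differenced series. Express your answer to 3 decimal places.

-0.379

First differences Δx: 9, -3, 3, 0, -9, 2, -8, 10, 0, 7
Mean of differences = 1.1000
Numerator Σ(Δx_t−Δx̄)(Δx_{t+1}−Δx̄) = -145.7100
Denominator Σ(Δx_t−Δx̄)² = 384.9000
r_1(Δx) = -145.7100 / 384.9000 = -0.379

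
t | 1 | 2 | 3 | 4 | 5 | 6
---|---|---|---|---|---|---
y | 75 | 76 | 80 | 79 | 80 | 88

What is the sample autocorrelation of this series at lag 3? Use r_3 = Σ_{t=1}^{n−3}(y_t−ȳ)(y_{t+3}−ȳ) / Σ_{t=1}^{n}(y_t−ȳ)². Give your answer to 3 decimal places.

Mean ȳ = (75 + 76 + 80 + 79 + 80 + 88)/6 = 79.6667
Σ(y_t−ȳ)(y_{t+3}−ȳ) = (3.1111) + (-1.2222) + (2.7778) = 4.6667
Denominator Σ(y_t−ȳ)² = 105.3333
r_3 = 4.6667 / 105.3333 = 0.044

0.044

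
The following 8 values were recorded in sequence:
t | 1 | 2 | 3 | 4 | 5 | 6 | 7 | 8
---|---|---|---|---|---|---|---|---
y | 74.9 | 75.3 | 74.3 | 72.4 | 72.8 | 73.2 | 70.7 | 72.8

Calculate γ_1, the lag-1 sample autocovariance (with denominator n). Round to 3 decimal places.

0.795

Mean ȳ = (74.9 + 75.3 + 74.3 + 72.4 + 72.8 + 73.2 + 70.7 + 72.8)/8 = 73.3000
Deviations: 1.6000, 2.0000, 1.0000, -0.9000, -0.5000, -0.1000, -2.6000, -0.5000
Σ_{t=1}^{7}(y_t−ȳ)(y_{t+1}−ȳ) = 6.3600
γ_1 = 6.3600 / 8 = 0.795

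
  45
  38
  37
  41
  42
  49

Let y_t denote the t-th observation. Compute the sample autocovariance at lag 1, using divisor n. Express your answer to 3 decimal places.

Mean ȳ = (45 + 38 + 37 + 41 + 42 + 49)/6 = 42.0000
Σ_{t=1}^{5}(y_t−ȳ)(y_{t+1}−ȳ) = 13.0000
γ_1 = 13.0000 / 6 = 2.167

2.167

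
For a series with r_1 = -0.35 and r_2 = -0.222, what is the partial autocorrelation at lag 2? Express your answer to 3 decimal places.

-0.393

φ_{22} = (r_2 − r_1²) / (1 − r_1²)
r_1² = (-0.35)² = 0.1225
Numerator = -0.222 − 0.1225 = -0.3445; denominator = 1 − 0.1225 = 0.8775
φ_{22} = -0.3445 / 0.8775 = -0.393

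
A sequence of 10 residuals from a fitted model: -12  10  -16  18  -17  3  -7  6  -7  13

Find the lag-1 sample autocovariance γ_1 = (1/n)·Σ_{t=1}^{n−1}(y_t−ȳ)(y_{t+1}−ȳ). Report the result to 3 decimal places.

-113.081

Mean ȳ = (-12 + 10 − 16 + 18 − 17 + 3 − 7 + 6 − 7 + 13)/10 = -0.9000
Σ_{t=1}^{9}(y_t−ȳ)(y_{t+1}−ȳ) = -1130.8100
γ_1 = -1130.8100 / 10 = -113.081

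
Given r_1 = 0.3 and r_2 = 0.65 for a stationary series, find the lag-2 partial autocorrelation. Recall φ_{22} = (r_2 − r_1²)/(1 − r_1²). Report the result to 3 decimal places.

φ_{22} = (r_2 − r_1²) / (1 − r_1²)
r_1² = (0.3)² = 0.09
Numerator = 0.65 − 0.0900 = 0.5600; denominator = 1 − 0.0900 = 0.9100
φ_{22} = 0.5600 / 0.9100 = 0.615

0.615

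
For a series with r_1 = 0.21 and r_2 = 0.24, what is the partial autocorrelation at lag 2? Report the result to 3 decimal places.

φ_{22} = (r_2 − r_1²) / (1 − r_1²)
r_1² = (0.21)² = 0.0441
Numerator = 0.24 − 0.0441 = 0.1959; denominator = 1 − 0.0441 = 0.9559
φ_{22} = 0.1959 / 0.9559 = 0.205

0.205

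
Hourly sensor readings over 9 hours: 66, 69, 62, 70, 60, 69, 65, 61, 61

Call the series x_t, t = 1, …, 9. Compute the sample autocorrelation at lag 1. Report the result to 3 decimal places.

Mean x̄ = (66 + 69 + 62 + 70 + 60 + 69 + 65 + 61 + 61)/9 = 64.7778
Numerator Σ_{t=1}^{8}(x_t−x̄)(x_{t+1}−x̄) = -51.8272
Denominator Σ(x_t−x̄)² = 123.5556
r_1 = -51.8272 / 123.5556 = -0.419

-0.419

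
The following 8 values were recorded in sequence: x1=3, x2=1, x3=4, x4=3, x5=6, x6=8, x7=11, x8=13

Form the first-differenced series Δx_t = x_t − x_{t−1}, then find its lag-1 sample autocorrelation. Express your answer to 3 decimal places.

First differences Δx: -2, 3, -1, 3, 2, 3, 2
Mean of differences = 1.4286
Numerator Σ(Δx_t−Δx̄)(Δx_{t+1}−Δx̄) = -10.3265
Denominator Σ(Δx_t−Δx̄)² = 25.7143
r_1(Δx) = -10.3265 / 25.7143 = -0.402

-0.402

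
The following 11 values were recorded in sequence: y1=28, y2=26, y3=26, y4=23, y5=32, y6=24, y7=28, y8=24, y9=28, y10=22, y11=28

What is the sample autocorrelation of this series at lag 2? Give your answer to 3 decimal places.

Mean ȳ = (28 + 26 + 26 + 23 + 32 + 24 + 28 + 24 + 28 + 22 + 28)/11 = 26.2727
Numerator Σ_{t=1}^{9}(y_t−ȳ)(y_{t+2}−ȳ) = 37.0331
Denominator Σ(y_t−ȳ)² = 84.1818
r_2 = 37.0331 / 84.1818 = 0.440

0.440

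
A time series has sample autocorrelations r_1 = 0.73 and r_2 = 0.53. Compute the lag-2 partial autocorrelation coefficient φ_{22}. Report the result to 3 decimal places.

-0.006

φ_{22} = (r_2 − r_1²) / (1 − r_1²)
r_1² = (0.73)² = 0.5329
Numerator = 0.53 − 0.5329 = -0.0029; denominator = 1 − 0.5329 = 0.4671
φ_{22} = -0.0029 / 0.4671 = -0.006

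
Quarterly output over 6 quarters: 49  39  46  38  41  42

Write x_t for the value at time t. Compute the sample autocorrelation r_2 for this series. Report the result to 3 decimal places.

Mean x̄ = (49 + 39 + 46 + 38 + 41 + 42)/6 = 42.5000
Deviations from mean: 6.5000, -3.5000, 3.5000, -4.5000, -1.5000, -0.5000
Numerator Σ_{t=1}^{4}(x_t−x̄)(x_{t+2}−x̄) = 35.5000
Denominator Σ(x_t−x̄)² = 89.5000
r_2 = 35.5000 / 89.5000 = 0.397

0.397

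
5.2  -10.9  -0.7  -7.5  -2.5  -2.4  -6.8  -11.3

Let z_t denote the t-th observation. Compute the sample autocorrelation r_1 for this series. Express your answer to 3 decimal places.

Mean z̄ = (5.2 − 10.9 − 0.7 − 7.5 − 2.5 − 2.4 − 6.8 − 11.3)/8 = -4.6125
Deviations from mean: 9.8125, -6.2875, 3.9125, -2.8875, 2.1125, 2.2125, -2.1875, -6.6875
Numerator Σ_{t=1}^{7}(z_t−z̄)(z_{t+1}−z̄) = -89.2302
Denominator Σ(z_t−z̄)² = 218.3288
r_1 = -89.2302 / 218.3288 = -0.409

-0.409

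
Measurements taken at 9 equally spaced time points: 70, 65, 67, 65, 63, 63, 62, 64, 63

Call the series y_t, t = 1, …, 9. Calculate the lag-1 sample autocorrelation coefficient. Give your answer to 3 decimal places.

Mean ȳ = (70 + 65 + 67 + 65 + 63 + 63 + 62 + 64 + 63)/9 = 64.6667
Numerator Σ_{t=1}^{8}(y_t−ȳ)(y_{t+1}−ȳ) = 12.8889
Denominator Σ(y_t−ȳ)² = 50.0000
r_1 = 12.8889 / 50.0000 = 0.258

0.258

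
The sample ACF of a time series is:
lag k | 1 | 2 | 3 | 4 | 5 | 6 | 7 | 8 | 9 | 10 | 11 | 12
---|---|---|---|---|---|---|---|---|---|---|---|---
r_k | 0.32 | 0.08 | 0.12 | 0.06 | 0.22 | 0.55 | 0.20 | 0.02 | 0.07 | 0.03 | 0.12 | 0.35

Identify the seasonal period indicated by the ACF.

6

The largest autocorrelation is r_6 = 0.55, with a weaker echo at lag 12 (0.35); the remaining lags stay at or below 0.32. The elevated value at lag 1 (0.32), dropping to 0.08 at lag 2, reflects decaying short-term dependence rather than seasonality.
The dominant spike at lag 6 indicates a seasonal period of 6.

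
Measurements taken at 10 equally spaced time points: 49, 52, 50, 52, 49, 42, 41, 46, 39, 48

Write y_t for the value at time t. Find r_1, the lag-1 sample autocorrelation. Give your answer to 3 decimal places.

Mean ȳ = (49 + 52 + 50 + 52 + 49 + 42 + 41 + 46 + 39 + 48)/10 = 46.8000
Numerator Σ_{t=1}^{9}(y_t−ȳ)(y_{t+1}−ȳ) = 74.9600
Denominator Σ(y_t−ȳ)² = 193.6000
r_1 = 74.9600 / 193.6000 = 0.387

0.387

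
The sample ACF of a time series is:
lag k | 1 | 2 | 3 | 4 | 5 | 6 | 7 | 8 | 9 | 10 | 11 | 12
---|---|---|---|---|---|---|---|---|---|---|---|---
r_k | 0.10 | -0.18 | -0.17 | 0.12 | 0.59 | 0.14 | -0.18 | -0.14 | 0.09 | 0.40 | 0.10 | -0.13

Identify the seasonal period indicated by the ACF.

5

The largest autocorrelation is r_5 = 0.59, with a weaker echo at lag 10 (0.40); the remaining lags stay at or below 0.14.
The dominant spike at lag 5 indicates a seasonal period of 5.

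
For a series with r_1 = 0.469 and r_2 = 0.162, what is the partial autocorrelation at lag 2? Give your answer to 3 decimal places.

φ_{22} = (r_2 − r_1²) / (1 − r_1²)
r_1² = (0.469)² = 0.219961
Numerator = 0.162 − 0.2200 = -0.0580; denominator = 1 − 0.2200 = 0.7800
φ_{22} = -0.0580 / 0.7800 = -0.074

-0.074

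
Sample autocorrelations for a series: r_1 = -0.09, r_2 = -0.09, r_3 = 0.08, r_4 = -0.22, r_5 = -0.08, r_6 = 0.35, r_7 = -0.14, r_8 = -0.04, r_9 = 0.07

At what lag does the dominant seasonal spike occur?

The largest autocorrelation is r_6 = 0.35; the remaining lags stay at or below 0.08.
The dominant spike at lag 6 indicates a seasonal period of 6.

6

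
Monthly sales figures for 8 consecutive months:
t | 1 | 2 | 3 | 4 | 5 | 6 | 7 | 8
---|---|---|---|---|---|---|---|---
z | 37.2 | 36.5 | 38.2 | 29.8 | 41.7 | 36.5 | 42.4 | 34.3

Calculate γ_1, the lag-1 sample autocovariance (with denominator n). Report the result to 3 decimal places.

Mean z̄ = (37.2 + 36.5 + 38.2 + 29.8 + 41.7 + 36.5 + 42.4 + 34.3)/8 = 37.0750
Deviations: 0.1250, -0.5750, 1.1250, -7.2750, 4.6250, -0.5750, 5.3250, -2.7750
Σ_{t=1}^{7}(z_t−z̄)(z_{t+1}−z̄) = -63.0481
γ_1 = -63.0481 / 8 = -7.881

-7.881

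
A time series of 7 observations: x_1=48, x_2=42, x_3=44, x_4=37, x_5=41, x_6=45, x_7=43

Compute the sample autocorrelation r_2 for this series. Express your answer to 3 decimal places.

-0.057

Mean x̄ = (48 + 42 + 44 + 37 + 41 + 45 + 43)/7 = 42.8571
Σ(x_t−x̄)(x_{t+2}−x̄) = (5.8776) + (5.0204) + (-2.1224) + (-12.5510) + (-0.2653) = -4.0408
Denominator Σ(x_t−x̄)² = 70.8571
r_2 = -4.0408 / 70.8571 = -0.057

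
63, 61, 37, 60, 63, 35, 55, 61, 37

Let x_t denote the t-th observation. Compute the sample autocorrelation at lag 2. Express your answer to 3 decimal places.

-0.457

Mean x̄ = (63 + 61 + 37 + 60 + 63 + 35 + 55 + 61 + 37)/9 = 52.4444
Σ(x_t−x̄)(x_{t+2}−x̄) = (-163.0247) + (64.6420) + (-163.0247) + (-131.8025) + (26.9753) + (-149.2469) + (-39.4691) = -554.9506
Denominator Σ(x_t−x̄)² = 1214.2222
r_2 = -554.9506 / 1214.2222 = -0.457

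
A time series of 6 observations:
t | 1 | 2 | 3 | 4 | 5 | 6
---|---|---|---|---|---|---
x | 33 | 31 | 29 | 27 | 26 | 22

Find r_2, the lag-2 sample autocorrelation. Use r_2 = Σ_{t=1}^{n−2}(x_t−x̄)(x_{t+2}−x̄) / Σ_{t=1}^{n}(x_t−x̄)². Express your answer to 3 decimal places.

0.079

Mean x̄ = (33 + 31 + 29 + 27 + 26 + 22)/6 = 28.0000
Numerator Σ_{t=1}^{4}(x_t−x̄)(x_{t+2}−x̄) = 6.0000
Denominator Σ(x_t−x̄)² = 76.0000
r_2 = 6.0000 / 76.0000 = 0.079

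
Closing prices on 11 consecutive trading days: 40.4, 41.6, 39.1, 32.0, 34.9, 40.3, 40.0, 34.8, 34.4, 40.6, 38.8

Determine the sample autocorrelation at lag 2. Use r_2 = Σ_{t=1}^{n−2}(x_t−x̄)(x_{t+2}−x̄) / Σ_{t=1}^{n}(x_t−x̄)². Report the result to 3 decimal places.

Mean x̄ = (40.4 + 41.6 + 39.1 + 32.0 + 34.9 + 40.3 + 40.0 + 34.8 + 34.4 + 40.6 + 38.8)/11 = 37.9000
Numerator Σ_{t=1}^{9}(x_t−x̄)(x_{t+2}−x̄) = -69.2000
Denominator Σ(x_t−x̄)² = 105.3200
r_2 = -69.2000 / 105.3200 = -0.657

-0.657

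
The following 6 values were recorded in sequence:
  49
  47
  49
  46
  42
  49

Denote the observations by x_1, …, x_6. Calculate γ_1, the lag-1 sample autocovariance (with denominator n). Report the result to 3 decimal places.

Mean x̄ = (49 + 47 + 49 + 46 + 42 + 49)/6 = 47.0000
Deviations: 2.0000, 0.0000, 2.0000, -1.0000, -5.0000, 2.0000
Σ_{t=1}^{5}(x_t−x̄)(x_{t+1}−x̄) = -7.0000
γ_1 = -7.0000 / 6 = -1.167

-1.167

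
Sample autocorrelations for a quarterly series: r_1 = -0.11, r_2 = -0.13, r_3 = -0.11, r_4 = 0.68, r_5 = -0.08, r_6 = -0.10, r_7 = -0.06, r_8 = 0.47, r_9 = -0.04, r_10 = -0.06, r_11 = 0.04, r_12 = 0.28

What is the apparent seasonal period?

4

The largest autocorrelation is r_4 = 0.68, with weaker echoes at lags 8 (0.47) and 12 (0.28); the remaining lags stay at or below 0.04.
The dominant spike at lag 4 indicates a seasonal period of 4.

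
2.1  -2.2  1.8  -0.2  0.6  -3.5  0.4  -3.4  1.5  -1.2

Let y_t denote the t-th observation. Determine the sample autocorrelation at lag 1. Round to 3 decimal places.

-0.593

Mean ȳ = (2.1 − 2.2 + 1.8 − 0.2 + 0.6 − 3.5 + 0.4 − 3.4 + 1.5 − 1.2)/10 = -0.4100
Numerator Σ_{t=1}^{9}(y_t−ȳ)(y_{t+1}−ȳ) = -23.0381
Denominator Σ(y_t−ȳ)² = 38.8690
r_1 = -23.0381 / 38.8690 = -0.593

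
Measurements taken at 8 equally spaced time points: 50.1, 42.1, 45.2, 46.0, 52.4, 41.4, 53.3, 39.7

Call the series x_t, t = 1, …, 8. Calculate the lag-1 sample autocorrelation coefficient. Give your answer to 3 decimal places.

-0.658

Mean x̄ = (50.1 + 42.1 + 45.2 + 46.0 + 52.4 + 41.4 + 53.3 + 39.7)/8 = 46.2750
Deviations from mean: 3.8250, -4.1750, -1.0750, -0.2750, 6.1250, -4.8750, 7.0250, -6.5750
Numerator Σ_{t=1}^{7}(x_t−x̄)(x_{t+1}−x̄) = -123.1656
Denominator Σ(x_t−x̄)² = 187.1550
r_1 = -123.1656 / 187.1550 = -0.658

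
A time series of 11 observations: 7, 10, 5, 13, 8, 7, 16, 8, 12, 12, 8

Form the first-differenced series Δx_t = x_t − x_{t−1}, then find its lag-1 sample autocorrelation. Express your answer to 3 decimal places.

First differences Δx: 3, -5, 8, -5, -1, 9, -8, 4, 0, -4
Mean of differences = 0.1000
Numerator Σ(Δx_t−Δx̄)(Δx_{t+1}−Δx̄) = -203.2100
Denominator Σ(Δx_t−Δx̄)² = 300.9000
r_1(Δx) = -203.2100 / 300.9000 = -0.675

-0.675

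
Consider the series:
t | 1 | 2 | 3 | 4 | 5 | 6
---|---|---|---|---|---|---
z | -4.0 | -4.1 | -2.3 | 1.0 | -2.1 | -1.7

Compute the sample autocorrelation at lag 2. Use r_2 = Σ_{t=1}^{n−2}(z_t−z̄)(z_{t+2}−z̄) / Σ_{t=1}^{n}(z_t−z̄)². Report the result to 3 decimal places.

Mean z̄ = (-4.0 − 4.1 − 2.3 + 1.0 − 2.1 − 1.7)/6 = -2.2000
Deviations from mean: -1.8000, -1.9000, -0.1000, 3.2000, 0.1000, 0.5000
Numerator Σ_{t=1}^{4}(z_t−z̄)(z_{t+2}−z̄) = -4.3100
Denominator Σ(z_t−z̄)² = 17.3600
r_2 = -4.3100 / 17.3600 = -0.248

-0.248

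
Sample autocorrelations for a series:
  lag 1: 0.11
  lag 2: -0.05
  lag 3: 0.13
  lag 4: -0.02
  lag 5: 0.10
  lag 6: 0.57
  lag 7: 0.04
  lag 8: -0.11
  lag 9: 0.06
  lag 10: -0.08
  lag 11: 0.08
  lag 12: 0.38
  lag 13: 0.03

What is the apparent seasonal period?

The largest autocorrelation is r_6 = 0.57, with a weaker echo at lag 12 (0.38); the remaining lags stay at or below 0.13.
The dominant spike at lag 6 indicates a seasonal period of 6.

6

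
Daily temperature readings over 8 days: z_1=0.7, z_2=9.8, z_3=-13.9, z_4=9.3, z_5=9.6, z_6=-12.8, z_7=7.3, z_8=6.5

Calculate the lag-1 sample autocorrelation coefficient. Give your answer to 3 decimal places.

-0.521

Mean z̄ = (0.7 + 9.8 − 13.9 + 9.3 + 9.6 − 12.8 + 7.3 + 6.5)/8 = 2.0625
Numerator Σ_{t=1}^{7}(z_t−z̄)(z_{t+1}−z̄) = -361.6552
Denominator Σ(z_t−z̄)² = 693.7388
r_1 = -361.6552 / 693.7388 = -0.521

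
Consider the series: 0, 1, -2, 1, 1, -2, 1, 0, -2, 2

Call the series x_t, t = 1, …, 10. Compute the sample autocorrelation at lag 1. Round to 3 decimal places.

Mean x̄ = (0 + 1 − 2 + 1 + 1 − 2 + 1 + 0 − 2 + 2)/10 = 0.0000
Numerator Σ_{t=1}^{9}(x_t−x̄)(x_{t+1}−x̄) = -11.0000
Denominator Σ(x_t−x̄)² = 20.0000
r_1 = -11.0000 / 20.0000 = -0.550

-0.550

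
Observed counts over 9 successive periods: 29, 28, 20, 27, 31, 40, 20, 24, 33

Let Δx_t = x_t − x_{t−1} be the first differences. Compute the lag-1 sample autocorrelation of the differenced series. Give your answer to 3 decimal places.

-0.292

First differences Δx: -1, -8, 7, 4, 9, -20, 4, 9
Mean of differences = 0.5000
Numerator Σ(Δx_t−Δx̄)(Δx_{t+1}−Δx̄) = -206.2500
Denominator Σ(Δx_t−Δx̄)² = 706.0000
r_1(Δx) = -206.2500 / 706.0000 = -0.292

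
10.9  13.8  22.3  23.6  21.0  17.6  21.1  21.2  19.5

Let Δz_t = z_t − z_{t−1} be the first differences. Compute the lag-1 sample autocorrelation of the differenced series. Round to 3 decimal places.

First differences Δz: 2.9, 8.5, 1.3, -2.6, -3.4, 3.5, 0.1, -1.7
Mean of differences = 1.0750
Numerator Σ(Δz_t−Δz̄)(Δz_{t+1}−Δz̄) = 20.3294
Denominator Σ(Δz_t−Δz̄)² = 106.5750
r_1(Δz) = 20.3294 / 106.5750 = 0.191

0.191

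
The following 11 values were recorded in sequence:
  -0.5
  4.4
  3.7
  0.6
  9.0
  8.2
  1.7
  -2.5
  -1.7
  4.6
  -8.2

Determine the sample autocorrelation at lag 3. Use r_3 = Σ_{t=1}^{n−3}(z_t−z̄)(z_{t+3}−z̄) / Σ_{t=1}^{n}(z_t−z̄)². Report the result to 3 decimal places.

0.094

Mean z̄ = (-0.5 + 4.4 + 3.7 + 0.6 + 9.0 + 8.2 + 1.7 − 2.5 − 1.7 + 4.6 − 8.2)/11 = 1.7545
Numerator Σ_{t=1}^{8}(z_t−z̄)(z_{t+3}−z̄) = 23.4774
Denominator Σ(z_t−z̄)² = 248.4673
r_3 = 23.4774 / 248.4673 = 0.094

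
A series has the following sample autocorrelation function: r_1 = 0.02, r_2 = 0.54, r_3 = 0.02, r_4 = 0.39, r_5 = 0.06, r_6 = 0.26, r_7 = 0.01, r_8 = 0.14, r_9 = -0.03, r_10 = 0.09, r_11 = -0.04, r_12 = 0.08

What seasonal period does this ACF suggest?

2

The largest autocorrelation is r_2 = 0.54, with weaker echoes at lags 4 (0.39) and 6 (0.26); the remaining lags stay at or below 0.14.
The dominant spike at lag 2 indicates a seasonal period of 2.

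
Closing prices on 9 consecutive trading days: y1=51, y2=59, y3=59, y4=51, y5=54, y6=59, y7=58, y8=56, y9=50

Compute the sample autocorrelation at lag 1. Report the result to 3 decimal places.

-0.074

Mean ȳ = (51 + 59 + 59 + 51 + 54 + 59 + 58 + 56 + 50)/9 = 55.2222
Numerator Σ_{t=1}^{8}(y_t−ȳ)(y_{t+1}−ȳ) = -8.4938
Denominator Σ(y_t−ȳ)² = 115.5556
r_1 = -8.4938 / 115.5556 = -0.074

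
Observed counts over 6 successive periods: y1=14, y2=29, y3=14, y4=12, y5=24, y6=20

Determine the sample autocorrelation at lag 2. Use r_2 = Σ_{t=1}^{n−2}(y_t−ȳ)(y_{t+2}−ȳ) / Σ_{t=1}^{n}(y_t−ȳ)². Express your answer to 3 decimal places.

-0.352

Mean ȳ = (14 + 29 + 14 + 12 + 24 + 20)/6 = 18.8333
Σ(y_t−ȳ)(y_{t+2}−ȳ) = (23.3611) + (-69.4722) + (-24.9722) + (-7.9722) = -79.0556
Denominator Σ(y_t−ȳ)² = 224.8333
r_2 = -79.0556 / 224.8333 = -0.352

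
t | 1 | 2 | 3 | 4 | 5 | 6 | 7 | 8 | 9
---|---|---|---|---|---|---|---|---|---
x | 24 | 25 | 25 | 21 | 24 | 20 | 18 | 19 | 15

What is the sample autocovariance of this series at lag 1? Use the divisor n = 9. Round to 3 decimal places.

Mean x̄ = (24 + 25 + 25 + 21 + 24 + 20 + 18 + 19 + 15)/9 = 21.2222
Σ_{t=1}^{8}(x_t−x̄)(x_{t+1}−x̄) = 44.8395
γ_1 = 44.8395 / 9 = 4.982

4.982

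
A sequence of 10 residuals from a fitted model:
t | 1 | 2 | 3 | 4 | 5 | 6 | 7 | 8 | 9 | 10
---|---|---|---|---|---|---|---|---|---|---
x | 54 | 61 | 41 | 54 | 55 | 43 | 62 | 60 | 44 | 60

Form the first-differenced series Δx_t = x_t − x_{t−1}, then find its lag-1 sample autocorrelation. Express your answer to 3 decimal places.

First differences Δx: 7, -20, 13, 1, -12, 19, -2, -16, 16
Mean of differences = 0.6667
Numerator Σ(Δx_t−Δx̄)(Δx_{t+1}−Δx̄) = -878.1111
Denominator Σ(Δx_t−Δx̄)² = 1636.0000
r_1(Δx) = -878.1111 / 1636.0000 = -0.537

-0.537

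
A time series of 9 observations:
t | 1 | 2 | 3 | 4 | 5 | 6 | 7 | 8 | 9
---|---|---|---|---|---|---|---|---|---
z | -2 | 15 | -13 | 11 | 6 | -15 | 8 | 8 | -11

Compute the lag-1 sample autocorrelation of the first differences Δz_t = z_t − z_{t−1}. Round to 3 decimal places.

First differences Δz: 17, -28, 24, -5, -21, 23, 0, -19
Mean of differences = -1.1250
Numerator Σ(Δz_t−Δz̄)(Δz_{t+1}−Δz̄) = -1655.1406
Denominator Σ(Δz_t−Δz̄)² = 2994.8750
r_1(Δz) = -1655.1406 / 2994.8750 = -0.553

-0.553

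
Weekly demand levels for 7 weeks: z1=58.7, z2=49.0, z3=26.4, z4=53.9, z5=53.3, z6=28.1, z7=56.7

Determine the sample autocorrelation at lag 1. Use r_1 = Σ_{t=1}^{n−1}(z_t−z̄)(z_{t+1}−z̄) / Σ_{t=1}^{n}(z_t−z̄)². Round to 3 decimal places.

-0.389

Mean z̄ = (58.7 + 49.0 + 26.4 + 53.9 + 53.3 + 28.1 + 56.7)/7 = 46.5857
Deviations from mean: 12.1143, 2.4143, -20.1857, 7.3143, 6.7143, -18.4857, 10.1143
Numerator Σ_{t=1}^{6}(z_t−z̄)(z_{t+1}−z̄) = -429.1088
Denominator Σ(z_t−z̄)² = 1102.6486
r_1 = -429.1088 / 1102.6486 = -0.389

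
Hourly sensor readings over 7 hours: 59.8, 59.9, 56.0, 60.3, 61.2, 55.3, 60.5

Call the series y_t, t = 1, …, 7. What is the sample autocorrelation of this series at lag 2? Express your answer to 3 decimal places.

Mean ȳ = (59.8 + 59.9 + 56.0 + 60.3 + 61.2 + 55.3 + 60.5)/7 = 59.0000
Σ(y_t−ȳ)(y_{t+2}−ȳ) = (-2.4000) + (1.1700) + (-6.6000) + (-4.8100) + (3.3000) = -9.3400
Denominator Σ(y_t−ȳ)² = 32.9200
r_2 = -9.3400 / 32.9200 = -0.284

-0.284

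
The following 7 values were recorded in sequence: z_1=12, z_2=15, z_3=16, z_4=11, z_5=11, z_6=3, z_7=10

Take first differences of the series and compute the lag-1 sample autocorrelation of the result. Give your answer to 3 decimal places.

First differences Δz: 3, 1, -5, 0, -8, 7
Mean of differences = -0.3333
Numerator Σ(Δz_t−Δz̄)(Δz_{t+1}−Δz̄) = -62.1111
Denominator Σ(Δz_t−Δz̄)² = 147.3333
r_1(Δz) = -62.1111 / 147.3333 = -0.422

-0.422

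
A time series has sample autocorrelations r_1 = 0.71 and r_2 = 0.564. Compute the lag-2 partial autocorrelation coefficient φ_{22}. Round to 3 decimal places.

φ_{22} = (r_2 − r_1²) / (1 − r_1²)
r_1² = (0.71)² = 0.5041
Numerator = 0.564 − 0.5041 = 0.0599; denominator = 1 − 0.5041 = 0.4959
φ_{22} = 0.0599 / 0.4959 = 0.121

0.121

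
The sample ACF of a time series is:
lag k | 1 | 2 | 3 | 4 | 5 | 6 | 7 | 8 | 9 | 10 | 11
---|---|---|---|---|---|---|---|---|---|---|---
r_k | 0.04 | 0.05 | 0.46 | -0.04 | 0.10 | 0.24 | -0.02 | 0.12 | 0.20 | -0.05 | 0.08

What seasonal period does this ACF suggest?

The largest autocorrelation is r_3 = 0.46, with weaker echoes at lags 6 (0.24) and 9 (0.20); the remaining lags stay at or below 0.12.
The dominant spike at lag 3 indicates a seasonal period of 3.

3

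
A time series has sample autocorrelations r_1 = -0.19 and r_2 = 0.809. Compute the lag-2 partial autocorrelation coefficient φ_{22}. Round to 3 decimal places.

φ_{22} = (r_2 − r_1²) / (1 − r_1²)
r_1² = (-0.19)² = 0.0361
Numerator = 0.809 − 0.0361 = 0.7729; denominator = 1 − 0.0361 = 0.9639
φ_{22} = 0.7729 / 0.9639 = 0.802

0.802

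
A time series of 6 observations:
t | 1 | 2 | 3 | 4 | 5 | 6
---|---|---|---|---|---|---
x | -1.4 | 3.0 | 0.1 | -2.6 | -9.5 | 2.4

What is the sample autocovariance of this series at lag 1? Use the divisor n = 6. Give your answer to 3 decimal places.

Mean x̄ = (-1.4 + 3.0 + 0.1 − 2.6 − 9.5 + 2.4)/6 = -1.3333
Σ_{t=1}^{5}(x_t−x̄)(x_{t+1}−x̄) = -16.0378
γ_1 = -16.0378 / 6 = -2.673

-2.673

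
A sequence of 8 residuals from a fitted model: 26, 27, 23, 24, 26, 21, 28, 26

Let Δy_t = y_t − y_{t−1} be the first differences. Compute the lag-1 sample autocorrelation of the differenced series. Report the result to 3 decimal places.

First differences Δy: 1, -4, 1, 2, -5, 7, -2
Mean of differences = 0.0000
Numerator Σ(Δy_t−Δȳ)(Δy_{t+1}−Δȳ) = -65.0000
Denominator Σ(Δy_t−Δȳ)² = 100.0000
r_1(Δy) = -65.0000 / 100.0000 = -0.650

-0.650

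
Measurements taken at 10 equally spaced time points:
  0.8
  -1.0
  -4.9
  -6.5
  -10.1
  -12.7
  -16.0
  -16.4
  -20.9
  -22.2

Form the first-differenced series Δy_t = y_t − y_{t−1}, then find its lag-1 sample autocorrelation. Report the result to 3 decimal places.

-0.767

First differences Δy: -1.8, -3.9, -1.6, -3.6, -2.6, -3.3, -0.4, -4.5, -1.3
Mean of differences = -2.5556
Numerator Σ(Δy_t−Δȳ)(Δy_{t+1}−Δȳ) = -11.4564
Denominator Σ(Δy_t−Δȳ)² = 14.9422
r_1(Δy) = -11.4564 / 14.9422 = -0.767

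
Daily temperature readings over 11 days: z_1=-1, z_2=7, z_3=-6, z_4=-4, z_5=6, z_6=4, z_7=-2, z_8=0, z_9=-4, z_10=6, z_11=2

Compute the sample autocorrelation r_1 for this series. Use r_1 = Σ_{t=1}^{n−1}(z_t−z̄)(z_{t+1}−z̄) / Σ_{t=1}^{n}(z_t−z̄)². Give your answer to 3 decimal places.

-0.243

Mean z̄ = (-1 + 7 − 6 − 4 + 6 + 4 − 2 + 0 − 4 + 6 + 2)/11 = 0.7273
Numerator Σ_{t=1}^{10}(z_t−z̄)(z_{t+1}−z̄) = -50.6198
Denominator Σ(z_t−z̄)² = 208.1818
r_1 = -50.6198 / 208.1818 = -0.243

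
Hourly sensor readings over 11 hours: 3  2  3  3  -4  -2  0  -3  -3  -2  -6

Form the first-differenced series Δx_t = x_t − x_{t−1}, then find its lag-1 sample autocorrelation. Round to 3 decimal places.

First differences Δx: -1, 1, 0, -7, 2, 2, -3, 0, 1, -4
Mean of differences = -0.9000
Numerator Σ(Δx_t−Δx̄)(Δx_{t+1}−Δx̄) = -25.4100
Denominator Σ(Δx_t−Δx̄)² = 76.9000
r_1(Δx) = -25.4100 / 76.9000 = -0.330

-0.330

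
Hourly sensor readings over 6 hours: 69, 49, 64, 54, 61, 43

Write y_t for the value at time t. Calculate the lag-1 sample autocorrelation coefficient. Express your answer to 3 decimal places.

-0.505

Mean ȳ = (69 + 49 + 64 + 54 + 61 + 43)/6 = 56.6667
Σ(y_t−ȳ)(y_{t+1}−ȳ) = (-94.5556) + (-56.2222) + (-19.5556) + (-11.5556) + (-59.2222) = -241.1111
Denominator Σ(y_t−ȳ)² = 477.3333
r_1 = -241.1111 / 477.3333 = -0.505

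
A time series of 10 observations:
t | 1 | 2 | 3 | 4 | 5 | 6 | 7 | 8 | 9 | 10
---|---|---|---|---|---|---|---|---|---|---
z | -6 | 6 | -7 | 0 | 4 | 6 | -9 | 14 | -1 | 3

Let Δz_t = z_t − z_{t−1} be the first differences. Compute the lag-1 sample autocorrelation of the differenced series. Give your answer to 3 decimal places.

-0.720

First differences Δz: 12, -13, 7, 4, 2, -15, 23, -15, 4
Mean of differences = 1.0000
Numerator Σ(Δz_t−Δz̄)(Δz_{t+1}−Δz̄) = -985.0000
Denominator Σ(Δz_t−Δz̄)² = 1368.0000
r_1(Δz) = -985.0000 / 1368.0000 = -0.720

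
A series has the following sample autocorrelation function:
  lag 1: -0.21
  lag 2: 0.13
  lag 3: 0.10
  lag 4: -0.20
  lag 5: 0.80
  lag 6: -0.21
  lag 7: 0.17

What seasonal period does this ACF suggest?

5

The largest autocorrelation is r_5 = 0.80; the remaining lags stay at or below 0.17.
The dominant spike at lag 5 indicates a seasonal period of 5.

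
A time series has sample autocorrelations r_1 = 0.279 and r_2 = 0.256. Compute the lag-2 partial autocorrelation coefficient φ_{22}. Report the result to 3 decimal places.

φ_{22} = (r_2 − r_1²) / (1 − r_1²)
r_1² = (0.279)² = 0.077841
Numerator = 0.256 − 0.0778 = 0.1782; denominator = 1 − 0.0778 = 0.9222
φ_{22} = 0.1782 / 0.9222 = 0.193

0.193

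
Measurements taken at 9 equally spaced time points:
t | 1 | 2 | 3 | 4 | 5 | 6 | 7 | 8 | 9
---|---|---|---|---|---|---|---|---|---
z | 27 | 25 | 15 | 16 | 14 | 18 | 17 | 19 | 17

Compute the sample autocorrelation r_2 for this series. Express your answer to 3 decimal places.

Mean z̄ = (27 + 25 + 15 + 16 + 14 + 18 + 17 + 19 + 17)/9 = 18.6667
Σ(z_t−z̄)(z_{t+2}−z̄) = (-30.5556) + (-16.8889) + (17.1111) + (1.7778) + (7.7778) + (-0.2222) + (2.7778) = -18.2222
Denominator Σ(z_t−z̄)² = 158.0000
r_2 = -18.2222 / 158.0000 = -0.115

-0.115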